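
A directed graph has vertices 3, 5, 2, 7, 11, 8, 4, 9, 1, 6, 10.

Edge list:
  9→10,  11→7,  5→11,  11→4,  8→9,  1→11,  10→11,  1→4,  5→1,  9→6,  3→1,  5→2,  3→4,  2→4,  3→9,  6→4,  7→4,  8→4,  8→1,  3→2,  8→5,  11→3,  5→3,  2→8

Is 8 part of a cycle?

Yes

8 is on a cycle iff 8 can reach itself via ≥1 edge.
8 → 5 → 2 → 8 — yes.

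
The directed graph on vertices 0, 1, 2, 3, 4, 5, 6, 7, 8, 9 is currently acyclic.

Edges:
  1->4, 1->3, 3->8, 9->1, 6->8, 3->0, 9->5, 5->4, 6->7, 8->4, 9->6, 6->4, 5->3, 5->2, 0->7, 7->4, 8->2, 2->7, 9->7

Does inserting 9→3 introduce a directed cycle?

No

Adding 9→3 creates a cycle iff 3 can already reach 9.
Explore from 3: no path reaches 9. The graph stays acyclic.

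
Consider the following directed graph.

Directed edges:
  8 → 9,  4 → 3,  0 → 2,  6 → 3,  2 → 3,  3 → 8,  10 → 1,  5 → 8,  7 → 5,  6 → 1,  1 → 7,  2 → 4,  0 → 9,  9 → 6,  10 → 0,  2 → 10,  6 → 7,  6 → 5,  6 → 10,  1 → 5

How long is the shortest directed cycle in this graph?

3

For each vertex v, BFS finds the shortest path from v back to v.
The shortest such closed walk is 10 → 0 → 2 → 10, length 3.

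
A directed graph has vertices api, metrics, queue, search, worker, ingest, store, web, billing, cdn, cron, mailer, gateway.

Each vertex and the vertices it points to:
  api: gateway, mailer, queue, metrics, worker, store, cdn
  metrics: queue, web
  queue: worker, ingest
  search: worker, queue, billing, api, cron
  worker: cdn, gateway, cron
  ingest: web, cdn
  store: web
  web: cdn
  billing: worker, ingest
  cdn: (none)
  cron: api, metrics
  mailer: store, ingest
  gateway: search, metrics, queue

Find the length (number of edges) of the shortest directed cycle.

3

For each vertex v, BFS finds the shortest path from v back to v.
The shortest such closed walk is search → worker → gateway → search, length 3.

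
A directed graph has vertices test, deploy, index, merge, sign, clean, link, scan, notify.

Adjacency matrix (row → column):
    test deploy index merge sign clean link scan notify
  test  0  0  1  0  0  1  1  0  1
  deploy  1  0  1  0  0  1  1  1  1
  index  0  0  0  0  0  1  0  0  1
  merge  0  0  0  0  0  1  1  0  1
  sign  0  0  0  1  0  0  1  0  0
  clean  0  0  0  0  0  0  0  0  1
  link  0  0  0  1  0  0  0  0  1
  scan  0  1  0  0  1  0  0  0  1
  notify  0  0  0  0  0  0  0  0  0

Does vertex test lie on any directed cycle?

No

test lies on a cycle iff there is a path from test back to itself.
Exploring from test, it never reaches itself; equivalently, its strongly connected component is a singleton.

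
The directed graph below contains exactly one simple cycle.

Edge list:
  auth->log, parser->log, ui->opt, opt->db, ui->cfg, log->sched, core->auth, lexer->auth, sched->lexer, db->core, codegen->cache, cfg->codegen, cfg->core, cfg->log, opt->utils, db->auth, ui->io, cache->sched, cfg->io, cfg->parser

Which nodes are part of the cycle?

log, auth, lexer, sched

DFS with gray/black marking from sched:
sched gray
  lexer gray
    auth gray
      log gray
        log→sched: sched is gray → back edge
Back edge closes the cycle sched → lexer → auth → log → sched; its vertices are {log, auth, lexer, sched}.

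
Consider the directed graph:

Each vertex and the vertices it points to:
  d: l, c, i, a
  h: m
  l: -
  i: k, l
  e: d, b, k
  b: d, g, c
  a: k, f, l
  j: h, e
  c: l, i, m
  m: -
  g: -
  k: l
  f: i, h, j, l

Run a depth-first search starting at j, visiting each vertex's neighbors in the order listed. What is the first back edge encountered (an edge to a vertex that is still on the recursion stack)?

DFS from j (visiting each vertex's neighbors in the order listed); mark gray on enter, black on exit:
j gray
  h gray
    m gray
    m black
  h black
  e gray
    d gray
      l gray
      l black
      c gray
        c→l: l black — skip
        i gray
          k gray
            k→l: l black — skip
          k black
          i→l: l black — skip
        i black
        c→m: m black — skip
      c black
      d→i: i black — skip
      a gray
        a→k: k black — skip
        f gray
          f→i: i black — skip
          f→h: h black — skip
          f→j: j is gray → back edge
First back edge: f → j.

f->j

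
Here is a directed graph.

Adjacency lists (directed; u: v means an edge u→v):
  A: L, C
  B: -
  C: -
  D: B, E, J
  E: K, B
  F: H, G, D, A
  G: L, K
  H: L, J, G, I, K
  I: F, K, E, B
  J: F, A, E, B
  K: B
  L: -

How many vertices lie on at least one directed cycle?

5

A vertex is on a directed cycle iff it belongs to a strongly connected component of size ≥ 2 (or has a self-loop).
The vertices on cycles are {D, F, H, I, J} — 5 in total.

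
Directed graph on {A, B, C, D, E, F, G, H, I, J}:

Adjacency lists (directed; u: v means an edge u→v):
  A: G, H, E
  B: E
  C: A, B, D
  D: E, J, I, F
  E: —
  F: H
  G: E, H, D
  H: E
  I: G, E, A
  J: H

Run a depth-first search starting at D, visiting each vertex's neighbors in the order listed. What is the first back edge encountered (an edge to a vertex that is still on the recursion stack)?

G→D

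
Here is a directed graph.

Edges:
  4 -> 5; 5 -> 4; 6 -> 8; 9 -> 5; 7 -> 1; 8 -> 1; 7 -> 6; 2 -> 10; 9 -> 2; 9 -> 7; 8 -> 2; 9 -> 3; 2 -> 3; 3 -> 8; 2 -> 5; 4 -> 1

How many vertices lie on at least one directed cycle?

A vertex is on a directed cycle iff it belongs to a strongly connected component of size ≥ 2 (or has a self-loop).
The vertices on cycles are {2, 3, 4, 5, 8} — 5 in total.

5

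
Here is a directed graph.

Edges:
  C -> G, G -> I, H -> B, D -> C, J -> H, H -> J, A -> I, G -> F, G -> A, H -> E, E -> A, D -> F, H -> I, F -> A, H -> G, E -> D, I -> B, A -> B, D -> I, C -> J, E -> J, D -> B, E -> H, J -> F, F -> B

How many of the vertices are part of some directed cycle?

A vertex is on a directed cycle iff it belongs to a strongly connected component of size ≥ 2 (or has a self-loop).
The vertices on cycles are {C, D, E, H, J} — 5 in total.

5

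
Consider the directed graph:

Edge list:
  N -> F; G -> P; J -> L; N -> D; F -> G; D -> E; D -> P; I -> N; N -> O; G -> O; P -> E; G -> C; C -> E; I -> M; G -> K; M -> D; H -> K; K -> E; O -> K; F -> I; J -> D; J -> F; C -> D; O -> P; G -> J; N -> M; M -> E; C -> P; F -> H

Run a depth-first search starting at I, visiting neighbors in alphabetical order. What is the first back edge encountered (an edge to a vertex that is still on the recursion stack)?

DFS from I (visiting neighbors in alphabetical order); mark gray on enter, black on exit:
I gray
  M gray
    D gray
      E gray
      E black
      P gray
        P→E: E black — skip
      P black
    D black
    M→E: E black — skip
  M black
  N gray
    N→D: D black — skip
    F gray
      G gray
        C gray
          C→D: D black — skip
          C→E: E black — skip
          C→P: P black — skip
        C black
        J gray
          J→D: D black — skip
          J→F: F is gray → back edge
First back edge: J → F.

J→F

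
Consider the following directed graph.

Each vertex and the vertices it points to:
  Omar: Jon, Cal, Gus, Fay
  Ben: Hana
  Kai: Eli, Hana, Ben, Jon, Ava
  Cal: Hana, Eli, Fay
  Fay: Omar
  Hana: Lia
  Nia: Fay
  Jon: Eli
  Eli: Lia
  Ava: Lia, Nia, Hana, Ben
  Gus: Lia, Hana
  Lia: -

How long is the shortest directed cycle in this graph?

2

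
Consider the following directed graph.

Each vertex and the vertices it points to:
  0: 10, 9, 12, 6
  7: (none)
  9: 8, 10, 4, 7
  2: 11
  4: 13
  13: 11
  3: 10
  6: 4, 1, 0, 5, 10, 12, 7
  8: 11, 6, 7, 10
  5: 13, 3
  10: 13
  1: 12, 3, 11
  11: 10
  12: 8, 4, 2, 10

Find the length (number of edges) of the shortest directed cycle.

2

For each vertex v, BFS finds the shortest path from v back to v.
The shortest such closed walk is 0 → 6 → 0, length 2.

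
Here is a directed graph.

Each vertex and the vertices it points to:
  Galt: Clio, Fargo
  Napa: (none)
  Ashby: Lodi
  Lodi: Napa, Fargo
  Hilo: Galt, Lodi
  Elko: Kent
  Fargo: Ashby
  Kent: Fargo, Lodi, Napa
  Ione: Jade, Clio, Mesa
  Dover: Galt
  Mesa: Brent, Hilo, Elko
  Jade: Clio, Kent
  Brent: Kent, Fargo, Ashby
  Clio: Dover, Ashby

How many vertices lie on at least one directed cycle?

A vertex is on a directed cycle iff it belongs to a strongly connected component of size ≥ 2 (or has a self-loop).
The vertices on cycles are {Clio, Galt, Lodi, Ashby, Dover, Fargo} — 6 in total.

6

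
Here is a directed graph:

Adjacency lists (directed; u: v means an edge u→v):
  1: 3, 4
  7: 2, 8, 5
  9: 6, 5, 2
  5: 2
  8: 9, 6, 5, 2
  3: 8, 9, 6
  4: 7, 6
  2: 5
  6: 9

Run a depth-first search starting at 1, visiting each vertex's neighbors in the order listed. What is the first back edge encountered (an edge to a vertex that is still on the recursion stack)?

6->9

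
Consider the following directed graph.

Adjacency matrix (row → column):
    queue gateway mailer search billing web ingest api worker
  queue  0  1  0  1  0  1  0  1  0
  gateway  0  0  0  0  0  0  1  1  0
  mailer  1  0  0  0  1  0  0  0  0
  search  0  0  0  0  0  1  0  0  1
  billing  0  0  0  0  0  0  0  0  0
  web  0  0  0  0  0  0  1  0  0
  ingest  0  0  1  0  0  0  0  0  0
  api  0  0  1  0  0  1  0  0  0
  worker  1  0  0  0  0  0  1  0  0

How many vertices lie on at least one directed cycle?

A vertex is on a directed cycle iff it belongs to a strongly connected component of size ≥ 2 (or has a self-loop).
The vertices on cycles are {api, web, queue, ingest, mailer, search, worker, gateway} — 8 in total.

8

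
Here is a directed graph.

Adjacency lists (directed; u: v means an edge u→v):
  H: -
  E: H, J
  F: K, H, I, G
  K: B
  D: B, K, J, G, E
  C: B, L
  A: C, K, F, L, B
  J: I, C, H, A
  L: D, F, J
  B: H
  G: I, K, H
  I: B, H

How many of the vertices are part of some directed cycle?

6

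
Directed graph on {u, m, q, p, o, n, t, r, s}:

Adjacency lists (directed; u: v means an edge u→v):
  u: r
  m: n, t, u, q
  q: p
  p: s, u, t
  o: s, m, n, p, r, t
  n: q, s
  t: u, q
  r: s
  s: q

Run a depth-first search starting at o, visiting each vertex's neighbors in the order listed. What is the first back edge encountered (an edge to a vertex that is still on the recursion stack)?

p→s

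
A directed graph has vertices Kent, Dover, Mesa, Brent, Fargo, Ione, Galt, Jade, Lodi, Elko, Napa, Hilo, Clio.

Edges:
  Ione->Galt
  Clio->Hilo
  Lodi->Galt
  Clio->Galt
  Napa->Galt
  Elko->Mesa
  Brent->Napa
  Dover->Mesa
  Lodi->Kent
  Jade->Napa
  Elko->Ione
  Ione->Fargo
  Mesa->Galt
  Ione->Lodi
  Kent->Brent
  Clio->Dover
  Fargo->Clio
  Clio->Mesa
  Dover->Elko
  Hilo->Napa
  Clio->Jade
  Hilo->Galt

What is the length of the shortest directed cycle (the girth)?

5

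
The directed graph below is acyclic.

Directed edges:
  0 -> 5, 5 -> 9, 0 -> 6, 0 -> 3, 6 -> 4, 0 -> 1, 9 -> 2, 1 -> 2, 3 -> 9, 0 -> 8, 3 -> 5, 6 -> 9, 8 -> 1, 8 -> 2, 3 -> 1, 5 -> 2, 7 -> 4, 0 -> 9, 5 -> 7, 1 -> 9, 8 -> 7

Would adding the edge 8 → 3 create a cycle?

No

Adding 8→3 creates a cycle iff 3 can already reach 8.
Explore from 3: no path reaches 8. The graph stays acyclic.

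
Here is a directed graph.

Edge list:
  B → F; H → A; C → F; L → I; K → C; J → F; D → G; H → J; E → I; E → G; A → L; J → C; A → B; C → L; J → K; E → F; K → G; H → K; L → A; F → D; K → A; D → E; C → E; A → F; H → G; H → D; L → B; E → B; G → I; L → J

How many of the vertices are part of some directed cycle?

A vertex is on a directed cycle iff it belongs to a strongly connected component of size ≥ 2 (or has a self-loop).
The vertices on cycles are {A, B, C, D, E, F, J, K, L} — 9 in total.

9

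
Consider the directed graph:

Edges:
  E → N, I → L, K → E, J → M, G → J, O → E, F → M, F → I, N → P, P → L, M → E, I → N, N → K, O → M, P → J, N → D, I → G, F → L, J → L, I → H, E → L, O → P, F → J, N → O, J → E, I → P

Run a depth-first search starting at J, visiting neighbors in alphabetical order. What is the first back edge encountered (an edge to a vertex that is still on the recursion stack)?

DFS from J (visiting neighbors in alphabetical order); mark gray on enter, black on exit:
J gray
  E gray
    L gray
    L black
    N gray
      D gray
      D black
      K gray
        K→E: E is gray → back edge
First back edge: K → E.

K->E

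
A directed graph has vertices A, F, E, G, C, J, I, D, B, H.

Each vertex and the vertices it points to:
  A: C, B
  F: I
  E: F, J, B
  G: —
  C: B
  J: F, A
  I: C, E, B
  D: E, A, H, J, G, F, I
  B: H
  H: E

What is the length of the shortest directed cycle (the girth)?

3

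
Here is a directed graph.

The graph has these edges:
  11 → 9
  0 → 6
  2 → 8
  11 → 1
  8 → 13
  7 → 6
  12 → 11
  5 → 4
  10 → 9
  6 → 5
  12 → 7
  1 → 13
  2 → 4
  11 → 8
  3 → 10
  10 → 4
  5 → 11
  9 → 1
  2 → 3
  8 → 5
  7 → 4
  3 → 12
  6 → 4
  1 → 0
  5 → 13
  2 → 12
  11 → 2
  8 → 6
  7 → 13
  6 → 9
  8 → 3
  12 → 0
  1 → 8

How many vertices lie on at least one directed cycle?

A vertex is on a directed cycle iff it belongs to a strongly connected component of size ≥ 2 (or has a self-loop).
The vertices on cycles are {0, 1, 2, 3, 5, 6, 7, 8, 9, 10, 11, 12} — 12 in total.

12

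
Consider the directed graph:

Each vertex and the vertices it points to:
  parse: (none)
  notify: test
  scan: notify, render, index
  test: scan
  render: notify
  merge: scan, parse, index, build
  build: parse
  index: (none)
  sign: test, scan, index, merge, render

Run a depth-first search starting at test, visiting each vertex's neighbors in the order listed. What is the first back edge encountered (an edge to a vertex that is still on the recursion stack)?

DFS from test (visiting each vertex's neighbors in the order listed); mark gray on enter, black on exit:
test gray
  scan gray
    notify gray
      notify→test: test is gray → back edge
First back edge: notify → test.

notify->test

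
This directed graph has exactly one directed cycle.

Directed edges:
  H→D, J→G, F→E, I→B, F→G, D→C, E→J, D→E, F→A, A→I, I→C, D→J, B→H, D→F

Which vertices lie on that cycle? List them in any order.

A, B, D, F, H, I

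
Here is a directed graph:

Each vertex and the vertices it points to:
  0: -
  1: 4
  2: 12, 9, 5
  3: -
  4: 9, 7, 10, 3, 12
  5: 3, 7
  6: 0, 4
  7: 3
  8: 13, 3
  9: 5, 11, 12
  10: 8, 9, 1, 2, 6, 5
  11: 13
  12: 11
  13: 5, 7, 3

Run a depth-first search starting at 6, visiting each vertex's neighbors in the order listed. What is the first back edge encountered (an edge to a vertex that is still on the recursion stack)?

1→4

DFS from 6 (visiting each vertex's neighbors in the order listed); mark gray on enter, black on exit:
6 gray
  0 gray
  0 black
  4 gray
    9 gray
      5 gray
        3 gray
        3 black
        7 gray
          7→3: 3 black — skip
        7 black
      5 black
      11 gray
        13 gray
          13→5: 5 black — skip
          13→7: 7 black — skip
          13→3: 3 black — skip
        13 black
      11 black
      12 gray
        12→11: 11 black — skip
      12 black
    9 black
    4→7: 7 black — skip
    10 gray
      8 gray
        8→13: 13 black — skip
        8→3: 3 black — skip
      8 black
      10→9: 9 black — skip
      1 gray
        1→4: 4 is gray → back edge
First back edge: 1 → 4.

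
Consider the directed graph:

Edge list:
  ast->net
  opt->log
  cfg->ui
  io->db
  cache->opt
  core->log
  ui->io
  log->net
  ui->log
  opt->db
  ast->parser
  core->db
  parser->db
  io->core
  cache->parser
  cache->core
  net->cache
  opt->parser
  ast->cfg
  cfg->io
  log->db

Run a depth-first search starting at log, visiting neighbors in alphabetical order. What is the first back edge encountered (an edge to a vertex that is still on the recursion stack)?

DFS from log (visiting neighbors in alphabetical order); mark gray on enter, black on exit:
log gray
  db gray
  db black
  net gray
    cache gray
      core gray
        core→db: db black — skip
        core→log: log is gray → back edge
First back edge: core → log.

core→log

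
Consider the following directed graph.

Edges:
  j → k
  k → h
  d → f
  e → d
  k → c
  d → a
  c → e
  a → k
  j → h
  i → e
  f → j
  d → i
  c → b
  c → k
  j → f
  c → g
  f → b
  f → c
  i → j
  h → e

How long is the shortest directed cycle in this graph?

2

For each vertex v, BFS finds the shortest path from v back to v.
The shortest such closed walk is f → j → f, length 2.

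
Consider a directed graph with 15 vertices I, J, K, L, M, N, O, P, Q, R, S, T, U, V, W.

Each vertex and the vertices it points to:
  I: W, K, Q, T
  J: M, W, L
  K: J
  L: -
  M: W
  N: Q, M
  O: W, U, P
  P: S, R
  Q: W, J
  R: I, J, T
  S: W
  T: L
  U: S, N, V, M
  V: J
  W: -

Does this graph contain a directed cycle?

DFS with white/gray/black marking, starting from V:
V gray
  J gray
    M gray
      W gray
      W black
    M black
    J→W: W black — skip
    L gray
    L black
  J black
V black
I gray
  I→W: W black — skip
  K gray
    K→J: J black — skip
  K black
  Q gray
    Q→W: W black — skip
    Q→J: J black — skip
  Q black
  T gray
    T→L: L black — skip
  T black
I black
N gray
  N→Q: Q black — skip
  N→M: M black — skip
N black
O gray
  O→W: W black — skip
  U gray
    S gray
      S→W: W black — skip
    S black
    U→N: N black — skip
    U→V: V black — skip
    U→M: M black — skip
  U black
  P gray
    P→S: S black — skip
    R gray
      R→I: I black — skip
      R→J: J black — skip
      R→T: T black — skip
    R black
  P black
O black
Every edge goes to a white or black vertex — no back edge, so the graph is acyclic.

No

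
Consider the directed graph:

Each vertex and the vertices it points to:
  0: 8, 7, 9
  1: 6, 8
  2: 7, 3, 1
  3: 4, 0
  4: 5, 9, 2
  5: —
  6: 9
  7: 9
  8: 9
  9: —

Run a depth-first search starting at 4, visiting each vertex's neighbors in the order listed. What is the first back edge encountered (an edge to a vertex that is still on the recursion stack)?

3→4

DFS from 4 (visiting each vertex's neighbors in the order listed); mark gray on enter, black on exit:
4 gray
  5 gray
  5 black
  9 gray
  9 black
  2 gray
    7 gray
      7→9: 9 black — skip
    7 black
    3 gray
      3→4: 4 is gray → back edge
First back edge: 3 → 4.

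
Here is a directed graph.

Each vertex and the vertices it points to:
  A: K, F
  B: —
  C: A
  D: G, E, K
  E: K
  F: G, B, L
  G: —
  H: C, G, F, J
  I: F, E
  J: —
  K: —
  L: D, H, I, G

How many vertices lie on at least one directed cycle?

6

A vertex is on a directed cycle iff it belongs to a strongly connected component of size ≥ 2 (or has a self-loop).
The vertices on cycles are {A, C, F, H, I, L} — 6 in total.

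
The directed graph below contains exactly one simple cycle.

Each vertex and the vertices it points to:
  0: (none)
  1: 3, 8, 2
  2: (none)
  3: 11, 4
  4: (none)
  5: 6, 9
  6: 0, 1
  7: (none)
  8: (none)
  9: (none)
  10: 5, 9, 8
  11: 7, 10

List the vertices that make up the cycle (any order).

DFS with gray/black marking from 6:
6 gray
  0 gray
  0 black
  1 gray
    3 gray
      11 gray
        7 gray
        7 black
        10 gray
          5 gray
            5→6: 6 is gray → back edge
Back edge closes the cycle 6 → 1 → 3 → 11 → 10 → 5 → 6; its vertices are {1, 3, 5, 6, 10, 11}.

1, 3, 5, 6, 10, 11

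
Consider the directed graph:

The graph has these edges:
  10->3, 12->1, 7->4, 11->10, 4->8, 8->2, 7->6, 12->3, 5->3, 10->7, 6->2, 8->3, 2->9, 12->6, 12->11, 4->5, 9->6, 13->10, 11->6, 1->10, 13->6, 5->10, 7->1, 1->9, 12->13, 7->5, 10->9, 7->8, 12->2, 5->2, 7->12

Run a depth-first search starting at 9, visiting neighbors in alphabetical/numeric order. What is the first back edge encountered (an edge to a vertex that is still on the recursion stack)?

DFS from 9 (visiting neighbors in alphabetical/numeric order); mark gray on enter, black on exit:
9 gray
  6 gray
    2 gray
      2→9: 9 is gray → back edge
First back edge: 2 → 9.

2→9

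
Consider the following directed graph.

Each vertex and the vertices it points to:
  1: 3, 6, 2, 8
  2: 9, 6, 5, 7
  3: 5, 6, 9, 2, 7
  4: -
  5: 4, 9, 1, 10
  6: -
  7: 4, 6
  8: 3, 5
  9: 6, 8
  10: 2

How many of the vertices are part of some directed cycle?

A vertex is on a directed cycle iff it belongs to a strongly connected component of size ≥ 2 (or has a self-loop).
The vertices on cycles are {1, 2, 3, 5, 8, 9, 10} — 7 in total.

7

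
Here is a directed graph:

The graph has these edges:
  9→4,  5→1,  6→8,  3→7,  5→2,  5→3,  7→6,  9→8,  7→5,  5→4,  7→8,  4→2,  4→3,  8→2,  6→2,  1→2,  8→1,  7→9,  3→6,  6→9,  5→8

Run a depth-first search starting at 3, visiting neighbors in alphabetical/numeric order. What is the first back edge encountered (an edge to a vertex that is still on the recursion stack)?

DFS from 3 (visiting neighbors in alphabetical/numeric order); mark gray on enter, black on exit:
3 gray
  6 gray
    2 gray
    2 black
    8 gray
      1 gray
        1→2: 2 black — skip
      1 black
      8→2: 2 black — skip
    8 black
    9 gray
      4 gray
        4→2: 2 black — skip
        4→3: 3 is gray → back edge
First back edge: 4 → 3.

4→3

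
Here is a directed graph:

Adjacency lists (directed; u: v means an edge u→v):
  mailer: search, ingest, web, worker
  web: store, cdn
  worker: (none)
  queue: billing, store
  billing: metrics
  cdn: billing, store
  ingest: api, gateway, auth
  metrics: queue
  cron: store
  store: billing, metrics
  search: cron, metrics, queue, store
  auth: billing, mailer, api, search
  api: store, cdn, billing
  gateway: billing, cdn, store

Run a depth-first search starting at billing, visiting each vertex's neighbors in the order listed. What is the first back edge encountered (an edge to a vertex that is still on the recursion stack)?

queue->billing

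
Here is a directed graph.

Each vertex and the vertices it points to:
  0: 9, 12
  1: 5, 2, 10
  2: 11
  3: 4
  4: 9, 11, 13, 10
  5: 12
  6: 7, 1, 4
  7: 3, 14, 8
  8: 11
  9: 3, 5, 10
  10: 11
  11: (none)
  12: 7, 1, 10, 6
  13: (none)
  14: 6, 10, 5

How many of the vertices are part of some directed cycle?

9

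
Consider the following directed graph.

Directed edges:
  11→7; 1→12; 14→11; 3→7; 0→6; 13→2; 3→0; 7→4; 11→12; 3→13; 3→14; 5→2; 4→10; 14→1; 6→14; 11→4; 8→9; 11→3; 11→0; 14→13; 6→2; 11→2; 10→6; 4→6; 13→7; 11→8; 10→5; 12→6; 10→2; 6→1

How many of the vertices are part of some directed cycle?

11

A vertex is on a directed cycle iff it belongs to a strongly connected component of size ≥ 2 (or has a self-loop).
The vertices on cycles are {0, 1, 3, 4, 6, 7, 10, 11, 12, 13, 14} — 11 in total.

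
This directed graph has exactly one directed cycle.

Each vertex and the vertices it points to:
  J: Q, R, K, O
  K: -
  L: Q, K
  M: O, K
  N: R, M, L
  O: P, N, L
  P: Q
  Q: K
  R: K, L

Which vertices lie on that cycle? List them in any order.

DFS with gray/black marking from O:
O gray
  P gray
    Q gray
      K gray
      K black
    Q black
  P black
  N gray
    R gray
      R→K: K black — skip
      L gray
        L→Q: Q black — skip
        L→K: K black — skip
      L black
    R black
    M gray
      M→O: O is gray → back edge
Back edge closes the cycle O → N → M → O; its vertices are {M, N, O}.

M, N, O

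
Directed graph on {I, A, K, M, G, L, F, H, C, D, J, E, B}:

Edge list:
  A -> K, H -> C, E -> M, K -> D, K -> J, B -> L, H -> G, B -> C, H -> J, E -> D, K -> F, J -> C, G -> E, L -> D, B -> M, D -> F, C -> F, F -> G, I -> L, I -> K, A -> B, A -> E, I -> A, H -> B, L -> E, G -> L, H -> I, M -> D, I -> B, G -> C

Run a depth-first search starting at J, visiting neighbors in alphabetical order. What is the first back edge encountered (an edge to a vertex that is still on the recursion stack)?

G->C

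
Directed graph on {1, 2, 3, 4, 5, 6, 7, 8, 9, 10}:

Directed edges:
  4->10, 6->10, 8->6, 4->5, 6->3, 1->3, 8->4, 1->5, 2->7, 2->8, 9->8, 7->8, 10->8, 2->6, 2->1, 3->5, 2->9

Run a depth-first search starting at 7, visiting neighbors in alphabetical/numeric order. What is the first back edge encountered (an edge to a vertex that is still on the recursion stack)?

DFS from 7 (visiting neighbors in alphabetical/numeric order); mark gray on enter, black on exit:
7 gray
  8 gray
    4 gray
      5 gray
      5 black
      10 gray
        10→8: 8 is gray → back edge
First back edge: 10 → 8.

10→8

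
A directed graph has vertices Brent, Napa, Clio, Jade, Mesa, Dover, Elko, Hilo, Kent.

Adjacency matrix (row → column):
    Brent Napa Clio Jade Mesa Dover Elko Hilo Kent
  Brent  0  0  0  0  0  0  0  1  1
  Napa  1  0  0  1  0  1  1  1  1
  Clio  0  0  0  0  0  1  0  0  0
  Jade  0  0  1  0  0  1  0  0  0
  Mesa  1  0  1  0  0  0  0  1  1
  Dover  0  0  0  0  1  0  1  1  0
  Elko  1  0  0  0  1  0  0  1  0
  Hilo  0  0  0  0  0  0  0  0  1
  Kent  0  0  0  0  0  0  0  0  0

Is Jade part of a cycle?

Jade lies on a cycle iff there is a path from Jade back to itself.
Exploring from Jade, it never reaches itself; equivalently, its strongly connected component is a singleton.

No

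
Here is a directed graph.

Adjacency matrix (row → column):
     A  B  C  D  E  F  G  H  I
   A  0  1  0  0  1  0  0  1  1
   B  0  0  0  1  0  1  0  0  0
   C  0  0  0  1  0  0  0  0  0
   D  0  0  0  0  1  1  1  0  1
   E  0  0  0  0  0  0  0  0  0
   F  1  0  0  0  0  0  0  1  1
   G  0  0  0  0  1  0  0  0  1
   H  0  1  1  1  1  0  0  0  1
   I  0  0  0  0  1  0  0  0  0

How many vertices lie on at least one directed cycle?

A vertex is on a directed cycle iff it belongs to a strongly connected component of size ≥ 2 (or has a self-loop).
The vertices on cycles are {A, B, C, D, F, H} — 6 in total.

6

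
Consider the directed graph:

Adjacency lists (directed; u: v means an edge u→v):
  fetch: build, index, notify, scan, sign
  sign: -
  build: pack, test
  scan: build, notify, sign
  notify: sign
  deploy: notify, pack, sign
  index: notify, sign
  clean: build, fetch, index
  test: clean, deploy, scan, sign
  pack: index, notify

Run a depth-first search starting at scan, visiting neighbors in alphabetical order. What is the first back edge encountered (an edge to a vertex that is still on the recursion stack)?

DFS from scan (visiting neighbors in alphabetical order); mark gray on enter, black on exit:
scan gray
  build gray
    pack gray
      index gray
        notify gray
          sign gray
          sign black
        notify black
        index→sign: sign black — skip
      index black
      pack→notify: notify black — skip
    pack black
    test gray
      clean gray
        clean→build: build is gray → back edge
First back edge: clean → build.

clean→build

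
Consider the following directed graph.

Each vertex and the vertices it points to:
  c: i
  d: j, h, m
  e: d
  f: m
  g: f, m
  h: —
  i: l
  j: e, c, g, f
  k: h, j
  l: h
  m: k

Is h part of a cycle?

No

h lies on a cycle iff there is a path from h back to itself.
Exploring from h, it never reaches itself; equivalently, its strongly connected component is a singleton.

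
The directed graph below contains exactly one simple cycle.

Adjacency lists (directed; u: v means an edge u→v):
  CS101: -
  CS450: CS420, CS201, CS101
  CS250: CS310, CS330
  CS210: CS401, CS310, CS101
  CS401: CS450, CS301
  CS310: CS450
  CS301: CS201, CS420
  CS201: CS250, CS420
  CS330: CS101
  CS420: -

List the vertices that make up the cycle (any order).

CS201, CS250, CS310, CS450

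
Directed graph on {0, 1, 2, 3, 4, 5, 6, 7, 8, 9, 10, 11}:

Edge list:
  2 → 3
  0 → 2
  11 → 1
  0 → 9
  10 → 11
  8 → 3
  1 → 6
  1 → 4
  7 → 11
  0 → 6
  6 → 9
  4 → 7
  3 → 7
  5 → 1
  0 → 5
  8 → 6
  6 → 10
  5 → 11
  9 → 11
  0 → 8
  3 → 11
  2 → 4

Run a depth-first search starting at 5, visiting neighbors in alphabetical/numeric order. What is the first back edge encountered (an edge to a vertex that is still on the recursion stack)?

11->1

DFS from 5 (visiting neighbors in alphabetical/numeric order); mark gray on enter, black on exit:
5 gray
  1 gray
    4 gray
      7 gray
        11 gray
          11→1: 1 is gray → back edge
First back edge: 11 → 1.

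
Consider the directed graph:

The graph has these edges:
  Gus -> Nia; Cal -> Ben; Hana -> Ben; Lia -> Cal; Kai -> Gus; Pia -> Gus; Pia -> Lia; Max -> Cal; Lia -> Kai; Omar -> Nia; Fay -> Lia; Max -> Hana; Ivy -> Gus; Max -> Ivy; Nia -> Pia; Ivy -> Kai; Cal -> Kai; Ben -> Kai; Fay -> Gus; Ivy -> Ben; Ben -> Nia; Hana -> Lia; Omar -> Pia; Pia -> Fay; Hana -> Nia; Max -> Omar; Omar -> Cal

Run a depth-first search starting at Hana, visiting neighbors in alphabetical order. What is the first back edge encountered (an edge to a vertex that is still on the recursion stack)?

Fay→Gus

DFS from Hana (visiting neighbors in alphabetical order); mark gray on enter, black on exit:
Hana gray
  Ben gray
    Kai gray
      Gus gray
        Nia gray
          Pia gray
            Fay gray
              Fay→Gus: Gus is gray → back edge
First back edge: Fay → Gus.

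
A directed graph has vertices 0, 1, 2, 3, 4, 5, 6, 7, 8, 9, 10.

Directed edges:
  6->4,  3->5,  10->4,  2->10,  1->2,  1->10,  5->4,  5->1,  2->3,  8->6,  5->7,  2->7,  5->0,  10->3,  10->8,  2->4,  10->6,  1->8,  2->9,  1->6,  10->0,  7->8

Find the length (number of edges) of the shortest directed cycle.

For each vertex v, BFS finds the shortest path from v back to v.
The shortest such closed walk is 1 → 2 → 3 → 5 → 1, length 4.

4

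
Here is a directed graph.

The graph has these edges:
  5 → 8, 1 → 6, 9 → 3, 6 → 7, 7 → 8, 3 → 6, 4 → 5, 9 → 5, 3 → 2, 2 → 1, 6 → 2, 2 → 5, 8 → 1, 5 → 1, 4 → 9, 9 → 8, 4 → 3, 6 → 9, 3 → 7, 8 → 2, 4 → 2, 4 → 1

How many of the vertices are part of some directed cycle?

8

A vertex is on a directed cycle iff it belongs to a strongly connected component of size ≥ 2 (or has a self-loop).
The vertices on cycles are {1, 2, 3, 5, 6, 7, 8, 9} — 8 in total.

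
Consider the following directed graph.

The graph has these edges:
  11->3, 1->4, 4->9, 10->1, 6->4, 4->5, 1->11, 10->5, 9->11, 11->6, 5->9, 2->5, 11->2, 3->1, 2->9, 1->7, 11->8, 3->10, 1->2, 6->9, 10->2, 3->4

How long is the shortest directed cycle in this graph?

3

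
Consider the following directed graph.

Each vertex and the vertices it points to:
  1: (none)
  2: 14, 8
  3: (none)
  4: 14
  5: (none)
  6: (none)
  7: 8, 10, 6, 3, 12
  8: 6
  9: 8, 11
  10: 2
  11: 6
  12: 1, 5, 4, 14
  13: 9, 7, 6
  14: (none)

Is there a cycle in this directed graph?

DFS with white/gray/black marking, starting from 12:
12 gray
  1 gray
  1 black
  5 gray
  5 black
  4 gray
    14 gray
    14 black
  4 black
  12→14: 14 black — skip
12 black
2 gray
  2→14: 14 black — skip
  8 gray
    6 gray
    6 black
  8 black
2 black
3 gray
3 black
7 gray
  7→8: 8 black — skip
  10 gray
    10→2: 2 black — skip
  10 black
  7→6: 6 black — skip
  7→3: 3 black — skip
  7→12: 12 black — skip
7 black
9 gray
  9→8: 8 black — skip
  11 gray
    11→6: 6 black — skip
  11 black
9 black
13 gray
  13→9: 9 black — skip
  13→7: 7 black — skip
  13→6: 6 black — skip
13 black
Every edge goes to a white or black vertex — no back edge, so the graph is acyclic.

No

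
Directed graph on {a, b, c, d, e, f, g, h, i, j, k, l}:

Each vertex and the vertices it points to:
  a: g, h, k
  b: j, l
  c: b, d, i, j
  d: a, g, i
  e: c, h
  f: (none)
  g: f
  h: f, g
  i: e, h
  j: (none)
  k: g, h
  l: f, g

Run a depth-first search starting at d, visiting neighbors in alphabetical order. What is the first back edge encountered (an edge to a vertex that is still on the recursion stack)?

c->d

DFS from d (visiting neighbors in alphabetical order); mark gray on enter, black on exit:
d gray
  a gray
    g gray
      f gray
      f black
    g black
    h gray
      h→f: f black — skip
      h→g: g black — skip
    h black
    k gray
      k→g: g black — skip
      k→h: h black — skip
    k black
  a black
  d→g: g black — skip
  i gray
    e gray
      c gray
        b gray
          j gray
          j black
          l gray
            l→f: f black — skip
            l→g: g black — skip
          l black
        b black
        c→d: d is gray → back edge
First back edge: c → d.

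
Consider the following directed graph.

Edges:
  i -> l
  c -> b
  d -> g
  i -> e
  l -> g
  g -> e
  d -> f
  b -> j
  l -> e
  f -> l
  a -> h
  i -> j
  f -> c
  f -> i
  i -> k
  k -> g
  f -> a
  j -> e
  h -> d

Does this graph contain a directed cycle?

DFS with white/gray/black marking, starting from d:
d gray
  g gray
    e gray
    e black
  g black
  f gray
    i gray
      l gray
        l→e: e black — skip
        l→g: g black — skip
      l black
      j gray
        j→e: e black — skip
      j black
      k gray
        k→g: g black — skip
      k black
      i→e: e black — skip
    i black
    c gray
      b gray
        b→j: j black — skip
      b black
    c black
    f→l: l black — skip
    a gray
      h gray
        h→d: d is gray → back edge
Back edge found, so a cycle exists: d → f → a → h → d.

Yes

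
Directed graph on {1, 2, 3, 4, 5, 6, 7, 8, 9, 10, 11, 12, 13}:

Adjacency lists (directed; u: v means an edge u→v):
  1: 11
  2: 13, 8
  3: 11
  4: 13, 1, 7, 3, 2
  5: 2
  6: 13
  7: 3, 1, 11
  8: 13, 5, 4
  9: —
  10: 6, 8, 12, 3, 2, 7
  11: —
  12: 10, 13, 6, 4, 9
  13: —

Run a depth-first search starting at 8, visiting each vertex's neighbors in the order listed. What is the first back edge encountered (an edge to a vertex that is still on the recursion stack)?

2→8

DFS from 8 (visiting each vertex's neighbors in the order listed); mark gray on enter, black on exit:
8 gray
  13 gray
  13 black
  5 gray
    2 gray
      2→13: 13 black — skip
      2→8: 8 is gray → back edge
First back edge: 2 → 8.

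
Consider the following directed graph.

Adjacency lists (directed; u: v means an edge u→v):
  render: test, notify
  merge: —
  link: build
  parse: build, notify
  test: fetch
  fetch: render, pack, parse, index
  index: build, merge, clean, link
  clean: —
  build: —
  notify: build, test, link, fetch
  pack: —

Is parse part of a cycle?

parse is on a cycle iff parse can reach itself via ≥1 edge.
parse → notify → fetch → parse — yes.

Yes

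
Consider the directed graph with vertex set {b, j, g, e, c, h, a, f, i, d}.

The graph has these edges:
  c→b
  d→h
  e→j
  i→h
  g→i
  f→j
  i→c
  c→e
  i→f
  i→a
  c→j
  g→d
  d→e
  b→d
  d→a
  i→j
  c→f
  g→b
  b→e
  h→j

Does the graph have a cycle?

No

DFS with white/gray/black marking, starting from d:
d gray
  e gray
    j gray
    j black
  e black
  a gray
  a black
  h gray
    h→j: j black — skip
  h black
d black
b gray
  b→e: e black — skip
  b→d: d black — skip
b black
g gray
  i gray
    f gray
      f→j: j black — skip
    f black
    i→h: h black — skip
    c gray
      c→f: f black — skip
      c→j: j black — skip
      c→b: b black — skip
      c→e: e black — skip
    c black
    i→j: j black — skip
    i→a: a black — skip
  i black
  g→b: b black — skip
  g→d: d black — skip
g black
Every edge goes to a white or black vertex — no back edge, so the graph is acyclic.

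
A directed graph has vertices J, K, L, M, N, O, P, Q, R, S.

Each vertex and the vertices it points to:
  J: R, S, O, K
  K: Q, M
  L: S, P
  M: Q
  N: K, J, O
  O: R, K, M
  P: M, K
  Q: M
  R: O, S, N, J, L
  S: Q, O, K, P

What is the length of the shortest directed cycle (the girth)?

2

For each vertex v, BFS finds the shortest path from v back to v.
The shortest such closed walk is R → O → R, length 2.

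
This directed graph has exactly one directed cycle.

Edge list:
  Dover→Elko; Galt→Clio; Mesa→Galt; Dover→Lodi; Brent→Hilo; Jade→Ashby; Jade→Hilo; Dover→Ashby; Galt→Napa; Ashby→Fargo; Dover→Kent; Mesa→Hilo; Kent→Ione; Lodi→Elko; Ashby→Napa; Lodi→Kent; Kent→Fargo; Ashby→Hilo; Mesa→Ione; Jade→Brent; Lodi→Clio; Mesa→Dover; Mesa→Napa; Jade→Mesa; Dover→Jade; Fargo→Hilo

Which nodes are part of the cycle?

Jade, Mesa, Dover

DFS with gray/black marking from Dover:
Dover gray
  Ashby gray
    Fargo gray
      Hilo gray
      Hilo black
    Fargo black
    Ashby→Hilo: Hilo black — skip
    Napa gray
    Napa black
  Ashby black
  Lodi gray
    Elko gray
    Elko black
    Clio gray
    Clio black
    Kent gray
      Ione gray
      Ione black
      Kent→Fargo: Fargo black — skip
    Kent black
  Lodi black
  Dover→Kent: Kent black — skip
  Jade gray
    Mesa gray
      Mesa→Hilo: Hilo black — skip
      Mesa→Dover: Dover is gray → back edge
Back edge closes the cycle Dover → Jade → Mesa → Dover; its vertices are {Jade, Mesa, Dover}.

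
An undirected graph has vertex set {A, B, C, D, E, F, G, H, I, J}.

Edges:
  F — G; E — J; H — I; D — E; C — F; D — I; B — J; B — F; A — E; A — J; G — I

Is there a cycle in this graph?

DFS, tracking each vertex's parent; an edge to a visited non-parent vertex closes a cycle.
Start from F:
visit F (parent –)
  visit G (parent F)
    G–F: parent, skip
    visit I (parent G)
      visit H (parent I)
        H–I: parent, skip
      I–G: parent, skip
      visit D (parent I)
        D–I: parent, skip
        visit E (parent D)
          visit J (parent E)
            visit B (parent J)
              B–F: F visited and ≠ parent → cycle
Cycle: F – G – I – D – E – J – B – F.

Yes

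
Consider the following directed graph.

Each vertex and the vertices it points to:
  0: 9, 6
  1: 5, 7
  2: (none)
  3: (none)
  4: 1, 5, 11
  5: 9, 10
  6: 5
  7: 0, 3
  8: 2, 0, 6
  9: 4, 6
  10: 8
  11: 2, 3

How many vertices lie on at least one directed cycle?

9

A vertex is on a directed cycle iff it belongs to a strongly connected component of size ≥ 2 (or has a self-loop).
The vertices on cycles are {0, 1, 4, 5, 6, 7, 8, 9, 10} — 9 in total.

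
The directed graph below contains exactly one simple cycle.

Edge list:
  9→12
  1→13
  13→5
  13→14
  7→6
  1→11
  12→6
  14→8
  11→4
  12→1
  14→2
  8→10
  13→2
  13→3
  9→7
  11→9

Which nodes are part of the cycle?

DFS with gray/black marking from 1:
1 gray
  11 gray
    9 gray
      7 gray
        6 gray
        6 black
      7 black
      12 gray
        12→1: 1 is gray → back edge
Back edge closes the cycle 1 → 11 → 9 → 12 → 1; its vertices are {1, 9, 11, 12}.

1, 9, 11, 12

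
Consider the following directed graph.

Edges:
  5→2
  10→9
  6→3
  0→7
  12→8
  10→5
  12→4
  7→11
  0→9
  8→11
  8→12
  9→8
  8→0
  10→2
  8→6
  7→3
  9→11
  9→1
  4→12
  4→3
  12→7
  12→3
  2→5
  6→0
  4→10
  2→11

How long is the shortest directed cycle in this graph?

For each vertex v, BFS finds the shortest path from v back to v.
The shortest such closed walk is 4 → 12 → 4, length 2.

2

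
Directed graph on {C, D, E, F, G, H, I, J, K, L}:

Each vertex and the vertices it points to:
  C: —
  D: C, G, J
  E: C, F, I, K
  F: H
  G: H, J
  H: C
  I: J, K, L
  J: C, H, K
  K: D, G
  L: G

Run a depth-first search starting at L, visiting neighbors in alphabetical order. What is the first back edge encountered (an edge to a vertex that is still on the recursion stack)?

D->G

DFS from L (visiting neighbors in alphabetical order); mark gray on enter, black on exit:
L gray
  G gray
    H gray
      C gray
      C black
    H black
    J gray
      J→C: C black — skip
      J→H: H black — skip
      K gray
        D gray
          D→C: C black — skip
          D→G: G is gray → back edge
First back edge: D → G.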